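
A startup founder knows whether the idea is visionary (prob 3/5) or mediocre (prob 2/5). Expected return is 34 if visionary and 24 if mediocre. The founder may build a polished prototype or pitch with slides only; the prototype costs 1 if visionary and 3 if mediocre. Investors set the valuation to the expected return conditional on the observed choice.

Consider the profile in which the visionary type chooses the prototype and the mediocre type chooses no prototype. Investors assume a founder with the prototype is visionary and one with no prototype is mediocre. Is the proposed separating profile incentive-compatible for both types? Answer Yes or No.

Under these beliefs, the prototype earns valuation 34 and no prototype earns valuation 24.
visionary: the prototype nets 34 − 1 = 33; no prototype nets 24. visionary prefers the prototype.
mediocre: the prototype nets 34 − 3 = 31; no prototype nets 24. mediocre would deviate to the prototype.
mediocre has a profitable deviation, so the profile is not an equilibrium.

No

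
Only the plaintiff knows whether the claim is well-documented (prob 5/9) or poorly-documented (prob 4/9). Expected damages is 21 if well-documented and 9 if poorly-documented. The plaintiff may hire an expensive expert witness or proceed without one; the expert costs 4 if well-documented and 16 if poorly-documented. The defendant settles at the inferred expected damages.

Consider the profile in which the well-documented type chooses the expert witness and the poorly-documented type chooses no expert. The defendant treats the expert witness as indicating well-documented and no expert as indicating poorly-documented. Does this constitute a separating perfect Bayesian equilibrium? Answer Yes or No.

Under these beliefs, the expert witness earns settlement 21 and no expert earns settlement 9.
well-documented: the expert witness nets 21 − 4 = 17; no expert nets 9. well-documented prefers the expert witness.
poorly-documented: the expert witness nets 21 − 16 = 5; no expert nets 9. poorly-documented prefers no expert.
Neither type deviates, so the separating profile is an equilibrium.

Yes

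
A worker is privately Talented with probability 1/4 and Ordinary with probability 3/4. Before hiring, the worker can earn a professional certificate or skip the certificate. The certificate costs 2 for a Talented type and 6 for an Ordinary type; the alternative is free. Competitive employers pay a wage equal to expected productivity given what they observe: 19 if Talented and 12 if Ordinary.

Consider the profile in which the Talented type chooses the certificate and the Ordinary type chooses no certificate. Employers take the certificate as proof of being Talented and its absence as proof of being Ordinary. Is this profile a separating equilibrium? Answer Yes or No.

Under these beliefs, the certificate earns wage 19 and no certificate earns wage 12.
Talented: the certificate nets 19 − 2 = 17; no certificate nets 12. Talented prefers the certificate.
Ordinary: the certificate nets 19 − 6 = 13; no certificate nets 12. Ordinary would deviate to the certificate.
Ordinary has a profitable deviation, so the profile is not an equilibrium.

No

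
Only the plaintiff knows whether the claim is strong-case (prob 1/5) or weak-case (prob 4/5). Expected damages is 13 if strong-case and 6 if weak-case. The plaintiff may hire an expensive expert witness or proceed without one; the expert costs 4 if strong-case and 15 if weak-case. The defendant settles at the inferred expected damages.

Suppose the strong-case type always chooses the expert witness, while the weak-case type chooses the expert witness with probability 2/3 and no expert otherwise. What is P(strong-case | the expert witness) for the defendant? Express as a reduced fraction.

P(the expert witness) = (1/5)·1 + (4/5)·(2/3) = 11/15.
By Bayes' rule, P(strong-case | the expert witness) = (1/5) / (11/15) = 3/11.

3/11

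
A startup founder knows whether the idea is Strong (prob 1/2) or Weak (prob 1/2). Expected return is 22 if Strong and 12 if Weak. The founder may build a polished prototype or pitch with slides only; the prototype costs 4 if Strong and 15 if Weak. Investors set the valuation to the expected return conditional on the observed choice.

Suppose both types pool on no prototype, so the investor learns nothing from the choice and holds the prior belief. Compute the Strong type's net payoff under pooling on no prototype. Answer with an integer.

17

Pooled valuation = 1/2·22 + 1/2·12 = 17.
Strong pays no cost for no prototype, so net payoff = 17.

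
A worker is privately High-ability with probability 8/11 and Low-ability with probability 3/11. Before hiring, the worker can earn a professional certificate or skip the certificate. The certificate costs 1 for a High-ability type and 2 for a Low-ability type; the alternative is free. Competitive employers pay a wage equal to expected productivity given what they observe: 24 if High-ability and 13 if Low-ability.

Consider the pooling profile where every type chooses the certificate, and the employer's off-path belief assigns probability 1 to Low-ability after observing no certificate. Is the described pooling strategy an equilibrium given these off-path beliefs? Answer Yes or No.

On path, the employer holds the prior and pays 8/11·24 + 3/11·13 = 21. Off path (no certificate), believing Low-ability, it pays 13.
High-ability: the certificate nets 21 − 1 = 20; no certificate nets 13. High-ability stays.
Low-ability: the certificate nets 21 − 2 = 19; no certificate nets 13. Low-ability stays.
No type deviates, so pooling is sustained.

Yes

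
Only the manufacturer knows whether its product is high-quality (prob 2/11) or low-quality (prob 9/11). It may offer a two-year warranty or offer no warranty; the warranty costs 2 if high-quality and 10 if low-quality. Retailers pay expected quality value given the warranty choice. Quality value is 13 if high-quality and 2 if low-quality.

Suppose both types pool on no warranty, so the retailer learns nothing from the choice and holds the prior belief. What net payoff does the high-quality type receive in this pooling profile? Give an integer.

Pooled price = 2/11·13 + 9/11·2 = 4.
high-quality pays no cost for no warranty, so net payoff = 4.

4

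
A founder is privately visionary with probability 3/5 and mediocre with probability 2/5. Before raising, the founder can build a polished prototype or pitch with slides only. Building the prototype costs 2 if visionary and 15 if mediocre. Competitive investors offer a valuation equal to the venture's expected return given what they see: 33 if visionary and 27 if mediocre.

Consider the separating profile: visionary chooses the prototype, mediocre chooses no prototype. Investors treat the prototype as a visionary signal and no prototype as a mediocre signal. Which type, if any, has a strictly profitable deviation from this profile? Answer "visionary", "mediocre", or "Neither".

Neither

The prototype pays 33; no prototype pays 27.
visionary: assigned the prototype, nets 33 − 2 = 31; deviating to no prototype nets 27.
mediocre: assigned no prototype, nets 27; deviating to the prototype nets 33 − 15 = 18.
Both types strictly prefer their assigned action; no profitable deviation.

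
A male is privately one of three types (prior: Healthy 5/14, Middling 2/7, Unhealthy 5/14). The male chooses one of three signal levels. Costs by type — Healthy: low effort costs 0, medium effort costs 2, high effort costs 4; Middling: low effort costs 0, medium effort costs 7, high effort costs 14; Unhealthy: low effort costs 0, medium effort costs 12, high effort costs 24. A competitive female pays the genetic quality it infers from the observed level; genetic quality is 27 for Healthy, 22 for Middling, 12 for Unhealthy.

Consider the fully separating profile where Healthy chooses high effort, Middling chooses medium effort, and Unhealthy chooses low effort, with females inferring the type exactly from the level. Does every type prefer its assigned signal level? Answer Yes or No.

Separating mating payoffs: high effort → 27, medium effort → 22, low effort → 12.
Healthy (assigned high effort): low effort: 12 − 0 = 12; medium effort: 22 − 2 = 20; high effort: 27 − 4 = 23. Healthy stays.
Middling (assigned medium effort): low effort: 12 − 0 = 12; medium effort: 22 − 7 = 15; high effort: 27 − 14 = 13. Middling stays.
Unhealthy (assigned low effort): low effort: 12 − 0 = 12; medium effort: 22 − 12 = 10; high effort: 27 − 24 = 3. Unhealthy stays.
Every type prefers its assigned level; separation holds.

Yes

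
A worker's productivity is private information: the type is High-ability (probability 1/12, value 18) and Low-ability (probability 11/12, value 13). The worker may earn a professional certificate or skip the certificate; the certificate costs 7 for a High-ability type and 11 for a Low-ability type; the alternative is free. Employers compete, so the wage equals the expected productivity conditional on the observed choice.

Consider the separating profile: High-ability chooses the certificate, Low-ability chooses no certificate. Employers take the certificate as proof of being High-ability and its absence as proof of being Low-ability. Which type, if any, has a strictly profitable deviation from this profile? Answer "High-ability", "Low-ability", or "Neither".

High-ability

The certificate pays 18; no certificate pays 13.
High-ability: assigned the certificate, nets 18 − 7 = 11; deviating to no certificate nets 13.
Low-ability: assigned no certificate, nets 13; deviating to the certificate nets 18 − 11 = 7.
The High-ability type gains 2 by deviating.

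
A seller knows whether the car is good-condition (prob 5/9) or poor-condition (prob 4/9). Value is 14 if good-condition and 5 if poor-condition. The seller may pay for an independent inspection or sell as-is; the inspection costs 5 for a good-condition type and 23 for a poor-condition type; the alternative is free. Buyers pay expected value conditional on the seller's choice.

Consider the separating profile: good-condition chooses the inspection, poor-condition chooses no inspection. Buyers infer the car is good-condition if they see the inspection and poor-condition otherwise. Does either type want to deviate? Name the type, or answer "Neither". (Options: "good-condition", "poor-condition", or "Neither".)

The inspection pays 14; no inspection pays 5.
good-condition: assigned the inspection, nets 14 − 5 = 9; deviating to no inspection nets 5.
poor-condition: assigned no inspection, nets 5; deviating to the inspection nets 14 − 23 = -9.
Both types strictly prefer their assigned action; no profitable deviation.

Neither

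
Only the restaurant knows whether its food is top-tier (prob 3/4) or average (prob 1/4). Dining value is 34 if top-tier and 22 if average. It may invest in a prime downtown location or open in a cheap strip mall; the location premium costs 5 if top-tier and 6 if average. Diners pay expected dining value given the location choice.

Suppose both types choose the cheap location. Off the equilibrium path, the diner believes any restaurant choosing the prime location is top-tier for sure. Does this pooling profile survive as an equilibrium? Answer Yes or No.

On path, the diner holds the prior and pays 3/4·34 + 1/4·22 = 31. Off path (the prime location), believing top-tier, it pays 34.
top-tier: the cheap location nets 31; the prime location nets 34 − 5 = 29. top-tier stays.
average: the cheap location nets 31; the prime location nets 34 − 6 = 28. average stays.
No type deviates, so pooling is sustained.

Yes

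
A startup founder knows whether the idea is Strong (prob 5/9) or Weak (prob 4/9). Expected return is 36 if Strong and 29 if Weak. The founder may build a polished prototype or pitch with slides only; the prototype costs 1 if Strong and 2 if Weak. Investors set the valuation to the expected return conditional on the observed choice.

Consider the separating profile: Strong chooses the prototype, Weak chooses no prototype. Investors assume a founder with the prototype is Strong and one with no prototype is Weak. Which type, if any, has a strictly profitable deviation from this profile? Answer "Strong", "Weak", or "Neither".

The prototype pays 36; no prototype pays 29.
Strong: assigned the prototype, nets 36 − 1 = 35; deviating to no prototype nets 29.
Weak: assigned no prototype, nets 29; deviating to the prototype nets 36 − 2 = 34.
The Weak type gains 5 by deviating.

Weak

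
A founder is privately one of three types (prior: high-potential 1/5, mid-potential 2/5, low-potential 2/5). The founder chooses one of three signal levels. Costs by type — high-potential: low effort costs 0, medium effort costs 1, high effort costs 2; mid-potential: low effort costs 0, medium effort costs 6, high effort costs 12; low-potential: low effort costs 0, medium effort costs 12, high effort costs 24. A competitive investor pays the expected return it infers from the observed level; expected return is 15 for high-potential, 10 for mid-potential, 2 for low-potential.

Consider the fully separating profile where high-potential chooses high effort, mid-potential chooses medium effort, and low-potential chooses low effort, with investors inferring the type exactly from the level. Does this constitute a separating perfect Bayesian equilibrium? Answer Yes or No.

Separating valuations: high effort → 15, medium effort → 10, low effort → 2.
high-potential (assigned high effort): low effort: 2 − 0 = 2; medium effort: 10 − 1 = 9; high effort: 15 − 2 = 13. high-potential stays.
mid-potential (assigned medium effort): low effort: 2 − 0 = 2; medium effort: 10 − 6 = 4; high effort: 15 − 12 = 3. mid-potential stays.
low-potential (assigned low effort): low effort: 2 − 0 = 2; medium effort: 10 − 12 = -2; high effort: 15 − 24 = -9. low-potential stays.
Every type prefers its assigned level; separation holds.

Yes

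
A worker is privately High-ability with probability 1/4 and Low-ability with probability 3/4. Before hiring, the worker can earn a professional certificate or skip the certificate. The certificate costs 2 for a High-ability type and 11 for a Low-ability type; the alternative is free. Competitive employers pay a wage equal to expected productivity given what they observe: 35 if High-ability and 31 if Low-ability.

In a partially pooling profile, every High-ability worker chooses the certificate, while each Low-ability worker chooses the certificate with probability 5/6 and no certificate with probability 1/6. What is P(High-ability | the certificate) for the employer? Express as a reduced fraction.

P(the certificate) = (1/4)·1 + (3/4)·(5/6) = 7/8.
By Bayes' rule, P(High-ability | the certificate) = (1/4) / (7/8) = 2/7.

2/7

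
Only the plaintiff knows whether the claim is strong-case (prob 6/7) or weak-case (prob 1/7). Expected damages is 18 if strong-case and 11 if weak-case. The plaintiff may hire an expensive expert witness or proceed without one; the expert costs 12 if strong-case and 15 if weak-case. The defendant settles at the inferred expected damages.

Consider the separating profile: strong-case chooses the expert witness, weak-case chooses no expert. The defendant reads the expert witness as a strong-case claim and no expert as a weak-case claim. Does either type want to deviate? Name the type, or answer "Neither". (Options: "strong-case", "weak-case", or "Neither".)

The expert witness pays 18; no expert pays 11.
strong-case: assigned the expert witness, nets 18 − 12 = 6; deviating to no expert nets 11.
weak-case: assigned no expert, nets 11; deviating to the expert witness nets 18 − 15 = 3.
The strong-case type gains 5 by deviating.

strong-case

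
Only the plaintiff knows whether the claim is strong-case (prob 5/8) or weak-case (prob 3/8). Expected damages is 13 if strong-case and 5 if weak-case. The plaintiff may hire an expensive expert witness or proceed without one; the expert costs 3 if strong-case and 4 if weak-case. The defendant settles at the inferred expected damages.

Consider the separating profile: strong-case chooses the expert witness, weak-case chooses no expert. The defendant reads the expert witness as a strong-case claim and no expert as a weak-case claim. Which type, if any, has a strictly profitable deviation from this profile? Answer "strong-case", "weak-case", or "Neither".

weak-case

The expert witness pays 13; no expert pays 5.
strong-case: assigned the expert witness, nets 13 − 3 = 10; deviating to no expert nets 5.
weak-case: assigned no expert, nets 5; deviating to the expert witness nets 13 − 4 = 9.
The weak-case type gains 4 by deviating.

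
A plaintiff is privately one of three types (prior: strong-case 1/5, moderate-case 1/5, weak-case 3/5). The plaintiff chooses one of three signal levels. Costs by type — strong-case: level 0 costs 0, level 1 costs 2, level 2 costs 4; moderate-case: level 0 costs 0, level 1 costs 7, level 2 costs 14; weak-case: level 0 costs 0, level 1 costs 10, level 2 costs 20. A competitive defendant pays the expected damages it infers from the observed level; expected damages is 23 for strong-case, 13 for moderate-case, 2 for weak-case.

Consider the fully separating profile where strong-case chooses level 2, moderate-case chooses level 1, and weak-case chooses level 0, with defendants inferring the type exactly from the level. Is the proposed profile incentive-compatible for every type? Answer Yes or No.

No

Separating settlements: level 2 → 23, level 1 → 13, level 0 → 2.
strong-case (assigned level 2): level 0: 2 − 0 = 2; level 1: 13 − 2 = 11; level 2: 23 − 4 = 19. strong-case stays.
moderate-case (assigned level 1): level 0: 2 − 0 = 2; level 1: 13 − 7 = 6; level 2: 23 − 14 = 9. moderate-case prefers level 2.
weak-case (assigned level 0): level 0: 2 − 0 = 2; level 1: 13 − 10 = 3; level 2: 23 − 20 = 3. weak-case prefers level 1.
At least one type deviates; the separating profile fails.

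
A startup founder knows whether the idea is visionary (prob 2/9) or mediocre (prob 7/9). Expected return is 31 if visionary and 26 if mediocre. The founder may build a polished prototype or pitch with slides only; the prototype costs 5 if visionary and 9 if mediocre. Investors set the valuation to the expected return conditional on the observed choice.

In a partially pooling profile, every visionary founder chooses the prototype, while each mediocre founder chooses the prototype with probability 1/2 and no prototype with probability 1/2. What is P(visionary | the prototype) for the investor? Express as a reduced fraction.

4/11

P(the prototype) = (2/9)·1 + (7/9)·(1/2) = 11/18.
By Bayes' rule, P(visionary | the prototype) = (2/9) / (11/18) = 4/11.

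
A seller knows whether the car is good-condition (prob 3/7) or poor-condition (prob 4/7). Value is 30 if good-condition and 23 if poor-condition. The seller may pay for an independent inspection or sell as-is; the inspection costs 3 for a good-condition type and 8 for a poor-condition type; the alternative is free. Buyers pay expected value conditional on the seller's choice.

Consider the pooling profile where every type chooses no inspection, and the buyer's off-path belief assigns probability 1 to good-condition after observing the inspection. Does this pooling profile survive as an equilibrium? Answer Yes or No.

No

On path, the buyer holds the prior and pays 3/7·30 + 4/7·23 = 26. Off path (the inspection), believing good-condition, it pays 30.
good-condition: no inspection nets 26; the inspection nets 30 − 3 = 27. good-condition would deviate.
poor-condition: no inspection nets 26; the inspection nets 30 − 8 = 22. poor-condition stays.
A type deviates, so pooling fails.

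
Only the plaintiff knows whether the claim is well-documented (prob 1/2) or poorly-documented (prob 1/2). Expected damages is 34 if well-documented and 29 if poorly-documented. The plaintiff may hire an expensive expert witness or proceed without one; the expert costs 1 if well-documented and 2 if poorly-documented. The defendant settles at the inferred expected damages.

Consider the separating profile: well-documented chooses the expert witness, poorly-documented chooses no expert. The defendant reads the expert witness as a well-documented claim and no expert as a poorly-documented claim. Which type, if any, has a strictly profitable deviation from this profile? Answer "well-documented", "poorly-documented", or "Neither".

poorly-documented

The expert witness pays 34; no expert pays 29.
well-documented: assigned the expert witness, nets 34 − 1 = 33; deviating to no expert nets 29.
poorly-documented: assigned no expert, nets 29; deviating to the expert witness nets 34 − 2 = 32.
The poorly-documented type gains 3 by deviating.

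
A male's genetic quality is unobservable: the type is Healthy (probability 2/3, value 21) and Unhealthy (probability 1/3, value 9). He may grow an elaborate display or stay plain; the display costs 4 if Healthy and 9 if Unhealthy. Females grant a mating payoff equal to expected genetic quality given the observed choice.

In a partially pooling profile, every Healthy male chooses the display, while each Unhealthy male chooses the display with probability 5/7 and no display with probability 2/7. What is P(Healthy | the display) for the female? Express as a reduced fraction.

14/19

P(the display) = (2/3)·1 + (1/3)·(5/7) = 19/21.
By Bayes' rule, P(Healthy | the display) = (2/3) / (19/21) = 14/19.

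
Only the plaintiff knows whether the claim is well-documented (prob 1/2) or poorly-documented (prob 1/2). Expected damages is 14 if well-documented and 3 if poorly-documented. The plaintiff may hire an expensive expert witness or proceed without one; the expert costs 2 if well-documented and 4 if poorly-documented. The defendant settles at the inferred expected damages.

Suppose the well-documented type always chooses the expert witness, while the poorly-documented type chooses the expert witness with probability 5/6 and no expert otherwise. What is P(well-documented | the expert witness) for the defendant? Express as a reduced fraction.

6/11

P(the expert witness) = (1/2)·1 + (1/2)·(5/6) = 11/12.
By Bayes' rule, P(well-documented | the expert witness) = (1/2) / (11/12) = 6/11.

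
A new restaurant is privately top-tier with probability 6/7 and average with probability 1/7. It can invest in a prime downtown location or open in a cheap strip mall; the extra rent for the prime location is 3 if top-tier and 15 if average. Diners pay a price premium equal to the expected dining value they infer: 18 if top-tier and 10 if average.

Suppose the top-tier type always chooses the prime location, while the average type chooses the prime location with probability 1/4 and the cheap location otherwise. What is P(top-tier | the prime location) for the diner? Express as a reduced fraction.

24/25

P(the prime location) = (6/7)·1 + (1/7)·(1/4) = 25/28.
By Bayes' rule, P(top-tier | the prime location) = (6/7) / (25/28) = 24/25.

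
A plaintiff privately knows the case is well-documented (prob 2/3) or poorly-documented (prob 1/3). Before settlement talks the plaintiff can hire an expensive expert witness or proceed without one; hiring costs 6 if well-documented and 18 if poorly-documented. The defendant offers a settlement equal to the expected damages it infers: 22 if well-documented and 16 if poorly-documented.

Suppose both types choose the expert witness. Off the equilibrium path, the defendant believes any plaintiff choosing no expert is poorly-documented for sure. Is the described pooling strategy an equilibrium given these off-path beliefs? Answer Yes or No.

No

On path, the defendant holds the prior and pays 2/3·22 + 1/3·16 = 20. Off path (no expert), believing poorly-documented, it pays 16.
well-documented: the expert witness nets 20 − 6 = 14; no expert nets 16. well-documented would deviate.
poorly-documented: the expert witness nets 20 − 18 = 2; no expert nets 16. poorly-documented would deviate.
A type deviates, so pooling fails.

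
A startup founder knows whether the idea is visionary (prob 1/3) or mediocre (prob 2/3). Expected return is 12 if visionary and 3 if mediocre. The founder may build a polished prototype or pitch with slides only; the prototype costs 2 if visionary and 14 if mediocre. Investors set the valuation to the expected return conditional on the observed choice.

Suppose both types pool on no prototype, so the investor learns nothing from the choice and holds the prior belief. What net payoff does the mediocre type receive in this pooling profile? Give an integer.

6

Pooled valuation = 1/3·12 + 2/3·3 = 6.
mediocre pays no cost for no prototype, so net payoff = 6.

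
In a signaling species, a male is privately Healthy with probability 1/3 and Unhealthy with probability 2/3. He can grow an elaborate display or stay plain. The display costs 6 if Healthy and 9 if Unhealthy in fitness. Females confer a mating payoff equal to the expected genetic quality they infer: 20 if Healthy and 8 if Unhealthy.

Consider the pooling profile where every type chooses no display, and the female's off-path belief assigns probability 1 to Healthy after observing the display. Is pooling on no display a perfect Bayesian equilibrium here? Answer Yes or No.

No

On path, the female holds the prior and pays 1/3·20 + 2/3·8 = 12. Off path (the display), believing Healthy, it pays 20.
Healthy: no display nets 12; the display nets 20 − 6 = 14. Healthy would deviate.
Unhealthy: no display nets 12; the display nets 20 − 9 = 11. Unhealthy stays.
A type deviates, so pooling fails.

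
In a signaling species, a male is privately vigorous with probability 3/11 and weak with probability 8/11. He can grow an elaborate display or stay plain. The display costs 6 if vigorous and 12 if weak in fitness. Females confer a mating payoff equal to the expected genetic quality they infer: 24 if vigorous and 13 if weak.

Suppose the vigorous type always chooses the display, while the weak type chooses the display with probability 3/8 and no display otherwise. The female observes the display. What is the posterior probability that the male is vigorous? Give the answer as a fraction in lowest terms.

1/2

P(the display) = (3/11)·1 + (8/11)·(3/8) = 6/11.
By Bayes' rule, P(vigorous | the display) = (3/11) / (6/11) = 1/2.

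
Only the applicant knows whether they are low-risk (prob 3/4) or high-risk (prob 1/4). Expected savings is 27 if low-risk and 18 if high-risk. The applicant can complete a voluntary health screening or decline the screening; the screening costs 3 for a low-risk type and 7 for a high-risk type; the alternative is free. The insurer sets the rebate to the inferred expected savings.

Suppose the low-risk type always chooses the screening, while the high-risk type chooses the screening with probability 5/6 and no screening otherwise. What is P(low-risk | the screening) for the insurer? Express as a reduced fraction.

P(the screening) = (3/4)·1 + (1/4)·(5/6) = 23/24.
By Bayes' rule, P(low-risk | the screening) = (3/4) / (23/24) = 18/23.

18/23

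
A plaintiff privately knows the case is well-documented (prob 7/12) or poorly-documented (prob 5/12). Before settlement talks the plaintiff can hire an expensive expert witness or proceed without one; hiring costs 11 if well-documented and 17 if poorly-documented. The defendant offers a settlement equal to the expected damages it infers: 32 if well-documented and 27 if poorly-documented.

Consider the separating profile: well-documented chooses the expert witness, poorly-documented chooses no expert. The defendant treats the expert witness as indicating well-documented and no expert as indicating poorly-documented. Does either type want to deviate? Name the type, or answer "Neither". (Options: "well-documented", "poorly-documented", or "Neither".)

well-documented

The expert witness pays 32; no expert pays 27.
well-documented: assigned the expert witness, nets 32 − 11 = 21; deviating to no expert nets 27.
poorly-documented: assigned no expert, nets 27; deviating to the expert witness nets 32 − 17 = 15.
The well-documented type gains 6 by deviating.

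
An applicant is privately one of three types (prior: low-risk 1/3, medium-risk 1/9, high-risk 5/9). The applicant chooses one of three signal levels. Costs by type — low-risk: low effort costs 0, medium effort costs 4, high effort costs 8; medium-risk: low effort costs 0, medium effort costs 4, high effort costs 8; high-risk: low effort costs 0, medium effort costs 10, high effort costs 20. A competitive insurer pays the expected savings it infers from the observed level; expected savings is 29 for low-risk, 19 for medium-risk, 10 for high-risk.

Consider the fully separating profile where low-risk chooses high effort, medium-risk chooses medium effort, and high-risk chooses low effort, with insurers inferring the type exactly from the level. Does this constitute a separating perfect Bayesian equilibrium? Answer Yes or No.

No

Separating rebates: high effort → 29, medium effort → 19, low effort → 10.
low-risk (assigned high effort): low effort: 10 − 0 = 10; medium effort: 19 − 4 = 15; high effort: 29 − 8 = 21. low-risk stays.
medium-risk (assigned medium effort): low effort: 10 − 0 = 10; medium effort: 19 − 4 = 15; high effort: 29 − 8 = 21. medium-risk prefers high effort.
high-risk (assigned low effort): low effort: 10 − 0 = 10; medium effort: 19 − 10 = 9; high effort: 29 − 20 = 9. high-risk stays.
At least one type deviates; the separating profile fails.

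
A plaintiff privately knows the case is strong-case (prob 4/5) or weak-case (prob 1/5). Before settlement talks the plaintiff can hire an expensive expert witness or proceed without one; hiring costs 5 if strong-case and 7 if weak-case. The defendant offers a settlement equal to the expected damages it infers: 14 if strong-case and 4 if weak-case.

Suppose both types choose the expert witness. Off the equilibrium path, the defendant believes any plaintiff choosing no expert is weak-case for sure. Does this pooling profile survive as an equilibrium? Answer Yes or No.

On path, the defendant holds the prior and pays 4/5·14 + 1/5·4 = 12. Off path (no expert), believing weak-case, it pays 4.
strong-case: the expert witness nets 12 − 5 = 7; no expert nets 4. strong-case stays.
weak-case: the expert witness nets 12 − 7 = 5; no expert nets 4. weak-case stays.
No type deviates, so pooling is sustained.

Yes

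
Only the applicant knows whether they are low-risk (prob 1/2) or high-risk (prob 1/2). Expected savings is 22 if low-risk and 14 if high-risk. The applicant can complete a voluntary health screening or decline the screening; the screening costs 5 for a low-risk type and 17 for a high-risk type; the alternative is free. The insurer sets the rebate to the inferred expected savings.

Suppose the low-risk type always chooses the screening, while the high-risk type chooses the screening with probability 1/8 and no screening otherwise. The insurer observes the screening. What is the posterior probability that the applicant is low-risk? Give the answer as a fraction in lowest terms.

8/9

P(the screening) = (1/2)·1 + (1/2)·(1/8) = 9/16.
By Bayes' rule, P(low-risk | the screening) = (1/2) / (9/16) = 8/9.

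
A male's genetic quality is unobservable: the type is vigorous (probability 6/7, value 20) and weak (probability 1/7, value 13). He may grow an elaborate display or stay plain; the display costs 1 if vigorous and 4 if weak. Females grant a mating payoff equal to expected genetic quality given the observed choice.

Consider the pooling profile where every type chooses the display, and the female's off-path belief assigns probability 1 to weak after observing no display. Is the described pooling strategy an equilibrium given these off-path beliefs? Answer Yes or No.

Yes

On path, the female holds the prior and pays 6/7·20 + 1/7·13 = 19. Off path (no display), believing weak, it pays 13.
vigorous: the display nets 19 − 1 = 18; no display nets 13. vigorous stays.
weak: the display nets 19 − 4 = 15; no display nets 13. weak stays.
No type deviates, so pooling is sustained.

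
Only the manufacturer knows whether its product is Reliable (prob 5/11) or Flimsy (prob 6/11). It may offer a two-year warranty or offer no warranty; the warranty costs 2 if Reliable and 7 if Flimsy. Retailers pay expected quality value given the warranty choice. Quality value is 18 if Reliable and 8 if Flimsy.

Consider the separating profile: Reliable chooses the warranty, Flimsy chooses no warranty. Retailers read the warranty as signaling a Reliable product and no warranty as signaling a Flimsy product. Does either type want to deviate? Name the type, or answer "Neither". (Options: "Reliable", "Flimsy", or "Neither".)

The warranty pays 18; no warranty pays 8.
Reliable: assigned the warranty, nets 18 − 2 = 16; deviating to no warranty nets 8.
Flimsy: assigned no warranty, nets 8; deviating to the warranty nets 18 − 7 = 11.
The Flimsy type gains 3 by deviating.

Flimsy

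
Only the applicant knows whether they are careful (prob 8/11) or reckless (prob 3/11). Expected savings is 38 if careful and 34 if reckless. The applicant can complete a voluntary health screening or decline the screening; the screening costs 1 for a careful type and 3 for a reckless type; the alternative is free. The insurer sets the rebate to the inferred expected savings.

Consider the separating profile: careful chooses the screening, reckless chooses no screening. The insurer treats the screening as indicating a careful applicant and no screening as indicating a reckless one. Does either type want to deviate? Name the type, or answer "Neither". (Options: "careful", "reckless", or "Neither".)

reckless

The screening pays 38; no screening pays 34.
careful: assigned the screening, nets 38 − 1 = 37; deviating to no screening nets 34.
reckless: assigned no screening, nets 34; deviating to the screening nets 38 − 3 = 35.
The reckless type gains 1 by deviating.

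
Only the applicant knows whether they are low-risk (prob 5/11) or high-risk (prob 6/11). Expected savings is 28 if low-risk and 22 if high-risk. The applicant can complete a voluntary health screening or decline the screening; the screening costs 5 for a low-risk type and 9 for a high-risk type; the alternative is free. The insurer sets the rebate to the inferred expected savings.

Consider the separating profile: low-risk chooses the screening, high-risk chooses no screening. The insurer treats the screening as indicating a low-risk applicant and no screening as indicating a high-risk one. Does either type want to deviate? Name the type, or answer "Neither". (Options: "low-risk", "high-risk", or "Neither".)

The screening pays 28; no screening pays 22.
low-risk: assigned the screening, nets 28 − 5 = 23; deviating to no screening nets 22.
high-risk: assigned no screening, nets 22; deviating to the screening nets 28 − 9 = 19.
Both types strictly prefer their assigned action; no profitable deviation.

Neither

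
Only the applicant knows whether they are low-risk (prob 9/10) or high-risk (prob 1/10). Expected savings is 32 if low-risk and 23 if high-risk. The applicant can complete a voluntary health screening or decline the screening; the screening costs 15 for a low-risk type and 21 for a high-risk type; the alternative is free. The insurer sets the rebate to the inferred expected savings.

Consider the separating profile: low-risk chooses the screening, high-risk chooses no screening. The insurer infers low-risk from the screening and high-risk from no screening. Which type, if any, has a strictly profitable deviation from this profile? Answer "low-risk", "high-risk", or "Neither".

The screening pays 32; no screening pays 23.
low-risk: assigned the screening, nets 32 − 15 = 17; deviating to no screening nets 23.
high-risk: assigned no screening, nets 23; deviating to the screening nets 32 − 21 = 11.
The low-risk type gains 6 by deviating.

low-risk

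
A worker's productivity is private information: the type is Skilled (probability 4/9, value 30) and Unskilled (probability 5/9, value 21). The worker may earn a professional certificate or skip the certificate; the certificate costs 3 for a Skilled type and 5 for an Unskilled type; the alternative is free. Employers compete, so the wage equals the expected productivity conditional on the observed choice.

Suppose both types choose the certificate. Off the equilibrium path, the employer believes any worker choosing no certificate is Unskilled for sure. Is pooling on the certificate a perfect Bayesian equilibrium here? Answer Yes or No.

No

On path, the employer holds the prior and pays 4/9·30 + 5/9·21 = 25. Off path (no certificate), believing Unskilled, it pays 21.
Skilled: the certificate nets 25 − 3 = 22; no certificate nets 21. Skilled stays.
Unskilled: the certificate nets 25 − 5 = 20; no certificate nets 21. Unskilled would deviate.
A type deviates, so pooling fails.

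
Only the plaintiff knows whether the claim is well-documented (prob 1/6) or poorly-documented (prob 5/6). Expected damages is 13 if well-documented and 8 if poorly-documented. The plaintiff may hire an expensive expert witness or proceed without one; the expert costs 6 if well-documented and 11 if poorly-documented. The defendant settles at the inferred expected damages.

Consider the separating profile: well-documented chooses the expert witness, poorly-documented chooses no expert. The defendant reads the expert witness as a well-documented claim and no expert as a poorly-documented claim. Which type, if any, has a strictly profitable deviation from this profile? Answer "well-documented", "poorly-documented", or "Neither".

The expert witness pays 13; no expert pays 8.
well-documented: assigned the expert witness, nets 13 − 6 = 7; deviating to no expert nets 8.
poorly-documented: assigned no expert, nets 8; deviating to the expert witness nets 13 − 11 = 2.
The well-documented type gains 1 by deviating.

well-documented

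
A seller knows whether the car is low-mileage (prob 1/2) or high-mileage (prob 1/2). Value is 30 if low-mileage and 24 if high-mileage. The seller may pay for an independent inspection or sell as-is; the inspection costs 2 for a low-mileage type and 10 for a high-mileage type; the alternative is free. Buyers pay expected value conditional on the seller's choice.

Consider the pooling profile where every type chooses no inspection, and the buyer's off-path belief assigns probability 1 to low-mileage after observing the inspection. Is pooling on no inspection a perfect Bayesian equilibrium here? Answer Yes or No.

No

On path, the buyer holds the prior and pays 1/2·30 + 1/2·24 = 27. Off path (the inspection), believing low-mileage, it pays 30.
low-mileage: no inspection nets 27; the inspection nets 30 − 2 = 28. low-mileage would deviate.
high-mileage: no inspection nets 27; the inspection nets 30 − 10 = 20. high-mileage stays.
A type deviates, so pooling fails.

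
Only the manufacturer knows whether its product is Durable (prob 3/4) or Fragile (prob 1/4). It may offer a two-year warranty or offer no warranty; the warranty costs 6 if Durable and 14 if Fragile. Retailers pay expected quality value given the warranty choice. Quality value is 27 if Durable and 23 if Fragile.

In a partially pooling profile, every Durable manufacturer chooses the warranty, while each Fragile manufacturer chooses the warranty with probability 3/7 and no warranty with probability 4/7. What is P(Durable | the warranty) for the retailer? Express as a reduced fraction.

P(the warranty) = (3/4)·1 + (1/4)·(3/7) = 6/7.
By Bayes' rule, P(Durable | the warranty) = (3/4) / (6/7) = 7/8.

7/8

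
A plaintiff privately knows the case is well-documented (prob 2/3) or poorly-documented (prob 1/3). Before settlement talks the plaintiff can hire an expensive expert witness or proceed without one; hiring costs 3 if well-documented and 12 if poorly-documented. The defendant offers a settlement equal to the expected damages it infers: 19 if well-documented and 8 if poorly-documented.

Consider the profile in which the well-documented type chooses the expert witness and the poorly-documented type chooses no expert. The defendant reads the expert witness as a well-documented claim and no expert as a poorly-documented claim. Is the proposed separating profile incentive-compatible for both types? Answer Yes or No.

Yes

Under these beliefs, the expert witness earns settlement 19 and no expert earns settlement 8.
well-documented: the expert witness nets 19 − 3 = 16; no expert nets 8. well-documented prefers the expert witness.
poorly-documented: the expert witness nets 19 − 12 = 7; no expert nets 8. poorly-documented prefers no expert.
Neither type deviates, so the separating profile is an equilibrium.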